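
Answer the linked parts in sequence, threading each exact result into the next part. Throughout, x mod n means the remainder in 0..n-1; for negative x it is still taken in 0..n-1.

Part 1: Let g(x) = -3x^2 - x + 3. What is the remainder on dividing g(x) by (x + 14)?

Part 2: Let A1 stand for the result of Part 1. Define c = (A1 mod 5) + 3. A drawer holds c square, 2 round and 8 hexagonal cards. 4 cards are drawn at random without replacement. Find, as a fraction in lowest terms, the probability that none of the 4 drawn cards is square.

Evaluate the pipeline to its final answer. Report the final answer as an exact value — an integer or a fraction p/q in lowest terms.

3/34

Part 1: remainder = value at the root: -3*(-14)^2 - 1*(-14)^1 + 3 = (-588) + (14) + (3) = -571; answer -571
Part 2: A1 = -571; c = 7; total draws C(17,4) = 2380; favorable C(10,4) = 210; P = 3/34; answer 3/34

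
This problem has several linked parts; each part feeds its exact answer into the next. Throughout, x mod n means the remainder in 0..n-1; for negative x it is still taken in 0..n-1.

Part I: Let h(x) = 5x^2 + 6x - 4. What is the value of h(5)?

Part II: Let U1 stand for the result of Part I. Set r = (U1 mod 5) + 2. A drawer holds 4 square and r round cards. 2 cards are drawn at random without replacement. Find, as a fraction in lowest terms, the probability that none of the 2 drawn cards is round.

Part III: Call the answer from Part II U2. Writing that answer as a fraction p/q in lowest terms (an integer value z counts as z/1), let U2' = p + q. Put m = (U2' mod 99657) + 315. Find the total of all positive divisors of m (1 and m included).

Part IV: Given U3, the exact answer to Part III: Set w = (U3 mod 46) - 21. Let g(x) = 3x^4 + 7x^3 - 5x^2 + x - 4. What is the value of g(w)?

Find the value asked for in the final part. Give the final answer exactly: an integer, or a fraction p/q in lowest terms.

-34

Part I: 5*(5)^2 + 6*(5)^1 - 4 = (125) + (30) + (-4) = 151; answer 151
Part II: U1 = 151; r = 3; total draws C(7,2) = 21; favorable C(4,2) = 6; P = 2/7; answer 2/7
Part III: U2 = 2/7; threaded value p + q = 9; m = 324; 324 = 2^2 * 3^4; sigma = (1 + 2 + 4) * (1 + 3 + 9 + 27 + 81) = 7 * 121 = 847; answer 847
Part IV: U3 = 847; w = -2; 3*(-2)^4 + 7*(-2)^3 - 5*(-2)^2 + 1*(-2)^1 - 4 = (48) + (-56) + (-20) + (-2) + (-4) = -34; answer -34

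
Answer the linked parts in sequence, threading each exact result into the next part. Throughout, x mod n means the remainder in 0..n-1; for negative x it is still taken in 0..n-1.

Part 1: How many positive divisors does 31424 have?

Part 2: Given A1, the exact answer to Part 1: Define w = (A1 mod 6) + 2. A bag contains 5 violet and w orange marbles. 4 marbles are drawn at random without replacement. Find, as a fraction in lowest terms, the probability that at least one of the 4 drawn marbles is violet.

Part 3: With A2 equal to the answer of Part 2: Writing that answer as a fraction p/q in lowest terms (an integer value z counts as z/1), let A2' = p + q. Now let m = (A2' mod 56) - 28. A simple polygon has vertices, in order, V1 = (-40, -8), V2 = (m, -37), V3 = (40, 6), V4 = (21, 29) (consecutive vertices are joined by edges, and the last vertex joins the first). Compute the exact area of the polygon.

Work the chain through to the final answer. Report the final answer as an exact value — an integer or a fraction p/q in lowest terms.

2486

Part 1: 31424 = 2^6 * 491; number of divisors = (6+1) * (1+1) = 14; answer 14
Part 2: A1 = 14; w = 4; total draws C(9,4) = 126; complement C(4,4) = 1; favorable 126 - 1 = 125; P = 125/126; answer 125/126
Part 3: A2 = 125/126; threaded value p + q = 251; m = -1; cross terms: (-40*-37 - -1*-8)=1472, (-1*6 - 40*-37)=1474, (40*29 - 21*6)=1034, (21*-8 - -40*29)=992; twice the area = |4972| = 4972; area = 2486; answer 2486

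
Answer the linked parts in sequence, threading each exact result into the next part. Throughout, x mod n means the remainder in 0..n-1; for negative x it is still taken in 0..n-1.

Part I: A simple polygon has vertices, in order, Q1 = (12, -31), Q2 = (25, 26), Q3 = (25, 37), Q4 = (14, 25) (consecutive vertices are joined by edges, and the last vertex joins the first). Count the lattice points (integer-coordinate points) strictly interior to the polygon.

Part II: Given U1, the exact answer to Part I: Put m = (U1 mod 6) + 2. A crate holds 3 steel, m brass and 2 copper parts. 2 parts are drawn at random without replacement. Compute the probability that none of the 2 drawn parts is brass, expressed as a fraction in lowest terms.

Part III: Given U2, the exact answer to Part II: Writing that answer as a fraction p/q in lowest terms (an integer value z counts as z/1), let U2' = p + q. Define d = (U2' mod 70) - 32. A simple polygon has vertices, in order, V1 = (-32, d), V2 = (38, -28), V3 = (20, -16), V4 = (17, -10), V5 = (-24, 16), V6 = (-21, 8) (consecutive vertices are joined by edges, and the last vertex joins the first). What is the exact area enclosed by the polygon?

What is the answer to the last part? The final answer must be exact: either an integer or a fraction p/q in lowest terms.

Part I: cross terms: (12*26 - 25*-31)=1087, (25*37 - 25*26)=275, (25*25 - 14*37)=107, (14*-31 - 12*25)=-734; twice the area = |735| = 735; area = 735/2; boundary points = 1 + 11 + 1 + 2 = 15; strictly interior points = area - boundary/2 + 1 = 361; answer 361
Part II: U1 = 361; m = 3; total draws C(8,2) = 28; favorable C(5,2) = 10; P = 5/14; answer 5/14
Part III: U2 = 5/14; threaded value p + q = 19; d = -13; cross terms: (-32*-28 - 38*-13)=1390, (38*-16 - 20*-28)=-48, (20*-10 - 17*-16)=72, (17*16 - -24*-10)=32, (-24*8 - -21*16)=144, (-21*-13 - -32*8)=529; twice the area = |2119| = 2119; area = 2119/2; answer 2119/2

2119/2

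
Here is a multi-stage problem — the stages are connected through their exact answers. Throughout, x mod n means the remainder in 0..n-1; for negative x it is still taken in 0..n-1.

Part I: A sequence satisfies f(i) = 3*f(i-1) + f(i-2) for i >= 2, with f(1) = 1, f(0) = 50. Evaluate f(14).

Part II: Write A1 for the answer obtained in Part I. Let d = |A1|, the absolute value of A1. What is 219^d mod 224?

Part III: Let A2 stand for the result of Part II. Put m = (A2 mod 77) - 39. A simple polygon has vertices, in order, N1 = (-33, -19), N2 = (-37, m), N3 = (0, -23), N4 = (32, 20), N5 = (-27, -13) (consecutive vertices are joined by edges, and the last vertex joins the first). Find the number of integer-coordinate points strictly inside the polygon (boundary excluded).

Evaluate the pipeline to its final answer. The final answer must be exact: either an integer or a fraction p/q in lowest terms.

1004

Part I: f(2) = 3*(1) + 1*(50) = 53; iterating: f(2)=53, f(3)=160, f(4)=533, f(5)=1759, f(6)=5810, f(7)=19189, f(8)=63377, f(9)=209320, f(10)=691337, f(11)=2283331, f(12)=7541330, f(13)=24907321, f(14)=82263293; answer 82263293
Part II: A1 = 82263293; d = 82263293; squarings mod 224: 219^1=219, 219^2=25, 219^4=177, 219^8=193, 219^16=65, 219^32=193, 219^64=65, 219^128=193, 219^256=65, 219^512=193, 219^1024=65, 219^2048=193, 219^4096=65, 219^8192=193, 219^16384=65, 219^32768=193, 219^65536=65, 219^131072=193, 219^262144=65, 219^524288=193, 219^1048576=65, 219^2097152=193, 219^4194304=65, 219^8388608=193, 219^16777216=65, 219^33554432=193, 219^67108864=65; 219^82263293 = 219^1 * 219^4 * 219^8 * 219^16 * 219^32 * 219^64 * 219^128 * 219^1024 * 219^2048 * 219^4096 * 219^8192 * 219^65536 * 219^131072 * 219^262144 * 219^2097152 * 219^4194304 * 219^8388608 * 219^67108864 = 11 (mod 224); answer 11
Part III: A2 = 11; m = -28; cross terms: (-33*-28 - -37*-19)=221, (-37*-23 - 0*-28)=851, (0*20 - 32*-23)=736, (32*-13 - -27*20)=124, (-27*-19 - -33*-13)=84; twice the area = |2016| = 2016; area = 1008; boundary points = 1 + 1 + 1 + 1 + 6 = 10; strictly interior points = area - boundary/2 + 1 = 1004; answer 1004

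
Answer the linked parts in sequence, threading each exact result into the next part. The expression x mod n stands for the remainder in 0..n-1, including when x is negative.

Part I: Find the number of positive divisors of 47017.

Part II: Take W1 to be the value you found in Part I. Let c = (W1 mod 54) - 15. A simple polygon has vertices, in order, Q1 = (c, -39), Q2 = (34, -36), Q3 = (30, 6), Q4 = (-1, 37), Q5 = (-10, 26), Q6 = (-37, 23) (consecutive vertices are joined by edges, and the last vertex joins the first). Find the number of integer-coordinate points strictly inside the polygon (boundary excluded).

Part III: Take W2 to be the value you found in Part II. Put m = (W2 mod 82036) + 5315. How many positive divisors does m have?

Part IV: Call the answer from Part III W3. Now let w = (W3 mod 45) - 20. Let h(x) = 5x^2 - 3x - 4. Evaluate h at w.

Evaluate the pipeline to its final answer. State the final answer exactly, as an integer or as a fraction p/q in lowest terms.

88

Part I: 47017 is prime, so its only divisors are 1 and 47017; count = 2; answer 2
Part II: W1 = 2; c = -13; cross terms: (-13*-36 - 34*-39)=1794, (34*6 - 30*-36)=1284, (30*37 - -1*6)=1116, (-1*26 - -10*37)=344, (-10*23 - -37*26)=732, (-37*-39 - -13*23)=1742; twice the area = |7012| = 7012; area = 3506; boundary points = 1 + 2 + 31 + 1 + 3 + 2 = 40; strictly interior points = area - boundary/2 + 1 = 3487; answer 3487
Part III: W2 = 3487; m = 8802; 8802 = 2 * 3^3 * 163; number of divisors = (1+1) * (3+1) * (1+1) = 16; answer 16
Part IV: W3 = 16; w = -4; 5*(-4)^2 - 3*(-4)^1 - 4 = (80) + (12) + (-4) = 88; answer 88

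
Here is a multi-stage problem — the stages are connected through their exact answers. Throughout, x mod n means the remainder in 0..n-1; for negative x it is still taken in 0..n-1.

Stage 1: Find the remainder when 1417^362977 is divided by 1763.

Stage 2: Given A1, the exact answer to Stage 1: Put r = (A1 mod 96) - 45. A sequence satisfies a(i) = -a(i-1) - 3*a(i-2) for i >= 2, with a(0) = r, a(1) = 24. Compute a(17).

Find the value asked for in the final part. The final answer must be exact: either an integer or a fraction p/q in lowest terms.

Stage 1: squarings mod 1763: 1417^1=1417, 1417^2=1595, 1417^4=16, 1417^8=256, 1417^16=305, 1417^32=1349, 1417^64=385, 1417^128=133, 1417^256=59, 1417^512=1718, 1417^1024=262, 1417^2048=1650, 1417^4096=428, 1417^8192=1595, 1417^16384=16, 1417^32768=256, 1417^65536=305, 1417^131072=1349, 1417^262144=385; 1417^362977 = 1417^1 * 1417^32 * 1417^64 * 1417^128 * 1417^256 * 1417^2048 * 1417^32768 * 1417^65536 * 1417^262144 = 537 (mod 1763); answer 537
Stage 2: A1 = 537; r = 12; a(2) = -1*(24) - 3*(12) = -60; iterating: a(2)=-60, a(3)=-12, a(4)=192, a(5)=-156, a(6)=-420, a(7)=888, a(8)=372, a(9)=-3036, a(10)=1920, a(11)=7188, a(12)=-12948, a(13)=-8616, a(14)=47460, a(15)=-21612, a(16)=-120768, a(17)=185604; answer 185604

185604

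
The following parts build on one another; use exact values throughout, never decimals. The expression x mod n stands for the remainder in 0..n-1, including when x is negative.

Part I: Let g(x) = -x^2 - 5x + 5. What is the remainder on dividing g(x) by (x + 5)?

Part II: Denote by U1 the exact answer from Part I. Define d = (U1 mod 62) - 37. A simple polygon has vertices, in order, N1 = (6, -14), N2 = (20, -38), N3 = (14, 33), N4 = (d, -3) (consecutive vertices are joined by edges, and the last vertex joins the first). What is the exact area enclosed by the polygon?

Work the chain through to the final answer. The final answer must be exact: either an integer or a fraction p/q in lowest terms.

1362

Part I: remainder = value at the root: -1*(-5)^2 - 5*(-5)^1 + 5 = (-25) + (25) + (5) = 5; answer 5
Part II: U1 = 5; d = -32; cross terms: (6*-38 - 20*-14)=52, (20*33 - 14*-38)=1192, (14*-3 - -32*33)=1014, (-32*-14 - 6*-3)=466; twice the area = |2724| = 2724; area = 1362; answer 1362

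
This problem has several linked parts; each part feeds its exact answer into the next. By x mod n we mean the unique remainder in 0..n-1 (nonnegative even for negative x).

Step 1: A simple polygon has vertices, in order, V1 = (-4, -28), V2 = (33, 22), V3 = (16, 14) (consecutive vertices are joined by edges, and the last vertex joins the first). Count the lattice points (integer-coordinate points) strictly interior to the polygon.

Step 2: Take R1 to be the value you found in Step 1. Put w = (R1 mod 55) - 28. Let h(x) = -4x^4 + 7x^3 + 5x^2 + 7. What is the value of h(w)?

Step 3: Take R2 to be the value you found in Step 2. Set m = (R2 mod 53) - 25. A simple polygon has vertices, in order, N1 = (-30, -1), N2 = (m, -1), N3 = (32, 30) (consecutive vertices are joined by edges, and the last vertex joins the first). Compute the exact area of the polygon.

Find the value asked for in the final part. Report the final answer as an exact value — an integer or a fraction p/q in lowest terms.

Step 1: cross terms: (-4*22 - 33*-28)=836, (33*14 - 16*22)=110, (16*-28 - -4*14)=-392; twice the area = |554| = 554; area = 277; boundary points = 1 + 1 + 2 = 4; strictly interior points = area - boundary/2 + 1 = 276; answer 276
Step 2: R1 = 276; w = -27; -4*(-27)^4 + 7*(-27)^3 + 5*(-27)^2 + 7 = (-2125764) + (-137781) + (3645) + (7) = -2259893; answer -2259893
Step 3: R2 = -2259893; m = 2; cross terms: (-30*-1 - 2*-1)=32, (2*30 - 32*-1)=92, (32*-1 - -30*30)=868; twice the area = |992| = 992; area = 496; answer 496

496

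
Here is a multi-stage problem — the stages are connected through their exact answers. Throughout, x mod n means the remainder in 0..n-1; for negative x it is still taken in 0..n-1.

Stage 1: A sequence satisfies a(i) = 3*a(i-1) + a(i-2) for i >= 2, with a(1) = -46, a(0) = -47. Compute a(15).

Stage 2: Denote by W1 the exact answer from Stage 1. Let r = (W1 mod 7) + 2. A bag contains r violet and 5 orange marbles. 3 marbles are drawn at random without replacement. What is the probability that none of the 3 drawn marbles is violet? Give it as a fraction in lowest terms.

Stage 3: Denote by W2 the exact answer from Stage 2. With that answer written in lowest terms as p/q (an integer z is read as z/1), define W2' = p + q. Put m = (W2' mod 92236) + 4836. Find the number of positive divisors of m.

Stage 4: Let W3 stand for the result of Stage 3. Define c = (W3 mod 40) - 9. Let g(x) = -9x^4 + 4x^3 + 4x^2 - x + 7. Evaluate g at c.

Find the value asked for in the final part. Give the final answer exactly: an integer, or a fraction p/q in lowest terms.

Stage 1: a(2) = 3*(-46) + 1*(-47) = -185; iterating: a(2)=-185, a(3)=-601, a(4)=-1988, a(5)=-6565, a(6)=-21683, a(7)=-71614, a(8)=-236525, a(9)=-781189, a(10)=-2580092, a(11)=-8521465, a(12)=-28144487, a(13)=-92954926, a(14)=-307009265, a(15)=-1013982721; answer -1013982721
Stage 2: W1 = -1013982721; r = 6; total draws C(11,3) = 165; favorable C(5,3) = 10; P = 2/33; answer 2/33
Stage 3: W2 = 2/33; threaded value p + q = 35; m = 4871; 4871 is prime, so its only divisors are 1 and 4871; count = 2; answer 2
Stage 4: W3 = 2; c = -7; -9*(-7)^4 + 4*(-7)^3 + 4*(-7)^2 - 1*(-7)^1 + 7 = (-21609) + (-1372) + (196) + (7) + (7) = -22771; answer -22771

-22771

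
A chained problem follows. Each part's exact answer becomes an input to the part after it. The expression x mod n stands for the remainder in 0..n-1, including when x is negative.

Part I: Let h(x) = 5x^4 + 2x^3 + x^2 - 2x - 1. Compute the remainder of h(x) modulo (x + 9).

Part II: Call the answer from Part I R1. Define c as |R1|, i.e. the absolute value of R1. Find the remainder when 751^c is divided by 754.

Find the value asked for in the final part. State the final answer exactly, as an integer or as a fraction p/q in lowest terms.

693

Part I: remainder = value at the root: 5*(-9)^4 + 2*(-9)^3 + 1*(-9)^2 - 2*(-9)^1 - 1 = (32805) + (-1458) + (81) + (18) + (-1) = 31445; answer 31445
Part II: R1 = 31445; c = 31445; squarings mod 754: 751^1=751, 751^2=9, 751^4=81, 751^8=529, 751^16=107, 751^32=139, 751^64=471, 751^128=165, 751^256=81, 751^512=529, 751^1024=107, 751^2048=139, 751^4096=471, 751^8192=165, 751^16384=81; 751^31445 = 751^1 * 751^4 * 751^16 * 751^64 * 751^128 * 751^512 * 751^2048 * 751^4096 * 751^8192 * 751^16384 = 693 (mod 754); answer 693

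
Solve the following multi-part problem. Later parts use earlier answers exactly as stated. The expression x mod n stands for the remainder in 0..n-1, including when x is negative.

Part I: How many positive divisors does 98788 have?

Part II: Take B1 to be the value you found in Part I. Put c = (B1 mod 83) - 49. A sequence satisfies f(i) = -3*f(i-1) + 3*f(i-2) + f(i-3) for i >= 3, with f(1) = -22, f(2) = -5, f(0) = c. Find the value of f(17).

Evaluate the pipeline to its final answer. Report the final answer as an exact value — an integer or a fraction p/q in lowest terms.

-7296153782

Part I: 98788 = 2^2 * 24697; number of divisors = (2+1) * (1+1) = 6; answer 6
Part II: B1 = 6; c = -43; f(3) = -3*(-5) + 3*(-22) + 1*(-43) = -94; iterating: f(3)=-94, f(4)=245, f(5)=-1022, f(6)=3707, f(7)=-13942, f(8)=51925, f(9)=-193894, f(10)=723515, f(11)=-2700302, f(12)=10077557, f(13)=-37610062, f(14)=140362555, f(15)=-523840294, f(16)=1954998485, f(17)=-7296153782; answer -7296153782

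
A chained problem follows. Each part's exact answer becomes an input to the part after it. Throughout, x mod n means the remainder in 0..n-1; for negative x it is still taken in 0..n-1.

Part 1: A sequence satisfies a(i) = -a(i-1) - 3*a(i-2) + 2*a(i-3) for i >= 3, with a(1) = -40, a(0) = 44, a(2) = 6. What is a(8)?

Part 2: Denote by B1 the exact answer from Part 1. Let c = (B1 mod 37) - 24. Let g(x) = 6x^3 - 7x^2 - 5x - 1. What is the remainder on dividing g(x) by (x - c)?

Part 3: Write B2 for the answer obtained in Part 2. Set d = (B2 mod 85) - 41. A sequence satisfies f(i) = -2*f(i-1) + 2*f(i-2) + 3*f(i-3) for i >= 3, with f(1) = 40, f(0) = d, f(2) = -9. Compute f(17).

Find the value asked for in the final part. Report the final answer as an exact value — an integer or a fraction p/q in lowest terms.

7669947

Part 1: a(3) = -1*(6) - 3*(-40) + 2*(44) = 202; iterating: a(3)=202, a(4)=-300, a(5)=-294, a(6)=1598, a(7)=-1316, a(8)=-4066; answer -4066
Part 2: B1 = -4066; c = -20; remainder = value at the root: 6*(-20)^3 - 7*(-20)^2 - 5*(-20)^1 - 1 = (-48000) + (-2800) + (100) + (-1) = -50701; answer -50701
Part 3: B2 = -50701; d = 3; f(3) = -2*(-9) + 2*(40) + 3*(3) = 107; iterating: f(3)=107, f(4)=-112, f(5)=411, f(6)=-725, f(7)=1936, f(8)=-4089, f(9)=9875, f(10)=-22120, f(11)=51723, f(12)=-118061, f(13)=273208, f(14)=-627369, f(15)=1446971, f(16)=-3329056, f(17)=7669947; answer 7669947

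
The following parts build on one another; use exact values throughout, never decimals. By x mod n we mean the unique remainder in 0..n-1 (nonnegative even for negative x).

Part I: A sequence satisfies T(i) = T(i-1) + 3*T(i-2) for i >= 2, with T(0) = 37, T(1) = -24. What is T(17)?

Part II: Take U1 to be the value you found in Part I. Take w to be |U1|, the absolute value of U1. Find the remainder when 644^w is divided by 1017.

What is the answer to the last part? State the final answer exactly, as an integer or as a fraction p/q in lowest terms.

Part I: T(2) = 1*(-24) + 3*(37) = 87; iterating: T(2)=87, T(3)=15, T(4)=276, T(5)=321, T(6)=1149, T(7)=2112, T(8)=5559, T(9)=11895, T(10)=28572, T(11)=64257, T(12)=149973, T(13)=342744, T(14)=792663, T(15)=1820895, T(16)=4198884, T(17)=9661569; answer 9661569
Part II: U1 = 9661569; w = 9661569; squarings mod 1017: 644^1=644, 644^2=817, 644^4=337, 644^8=682, 644^16=355, 644^32=934, 644^64=787, 644^128=16, 644^256=256, 644^512=448, 644^1024=355, 644^2048=934, 644^4096=787, 644^8192=16, 644^16384=256, 644^32768=448, 644^65536=355, 644^131072=934, 644^262144=787, 644^524288=16, 644^1048576=256, 644^2097152=448, 644^4194304=355, 644^8388608=934; 644^9661569 = 644^1 * 644^128 * 644^1024 * 644^2048 * 644^8192 * 644^16384 * 644^65536 * 644^131072 * 644^1048576 * 644^8388608 = 305 (mod 1017); answer 305

305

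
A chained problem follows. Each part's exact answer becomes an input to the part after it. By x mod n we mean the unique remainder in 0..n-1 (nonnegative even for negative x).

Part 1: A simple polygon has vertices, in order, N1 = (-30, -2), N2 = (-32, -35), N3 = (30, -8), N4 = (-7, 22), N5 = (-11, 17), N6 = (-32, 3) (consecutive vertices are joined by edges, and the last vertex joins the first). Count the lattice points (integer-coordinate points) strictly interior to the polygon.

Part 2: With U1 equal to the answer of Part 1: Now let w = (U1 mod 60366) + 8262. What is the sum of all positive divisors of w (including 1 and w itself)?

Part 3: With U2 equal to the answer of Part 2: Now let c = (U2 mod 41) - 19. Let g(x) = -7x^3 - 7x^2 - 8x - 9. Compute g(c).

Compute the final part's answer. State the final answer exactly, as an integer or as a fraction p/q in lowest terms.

731

Part 1: cross terms: (-30*-35 - -32*-2)=986, (-32*-8 - 30*-35)=1306, (30*22 - -7*-8)=604, (-7*17 - -11*22)=123, (-11*3 - -32*17)=511, (-32*-2 - -30*3)=154; twice the area = |3684| = 3684; area = 1842; boundary points = 1 + 1 + 1 + 1 + 7 + 1 = 12; strictly interior points = area - boundary/2 + 1 = 1837; answer 1837
Part 2: U1 = 1837; w = 10099; 10099 is prime, so its only divisors are 1 and 10099; sigma = 1 + 10099 = 10100; answer 10100
Part 3: U2 = 10100; c = -5; -7*(-5)^3 - 7*(-5)^2 - 8*(-5)^1 - 9 = (875) + (-175) + (40) + (-9) = 731; answer 731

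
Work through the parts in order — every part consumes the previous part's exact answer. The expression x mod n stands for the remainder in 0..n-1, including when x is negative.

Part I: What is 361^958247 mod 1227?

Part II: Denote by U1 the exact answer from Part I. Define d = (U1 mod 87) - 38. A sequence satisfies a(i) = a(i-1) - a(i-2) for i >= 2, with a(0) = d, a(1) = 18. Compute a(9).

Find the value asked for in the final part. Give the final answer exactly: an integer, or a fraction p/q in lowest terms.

Part I: squarings mod 1227: 361^1=361, 361^2=259, 361^4=823, 361^8=25, 361^16=625, 361^32=439, 361^64=82, 361^128=589, 361^256=907, 361^512=559, 361^1024=823, 361^2048=25, 361^4096=625, 361^8192=439, 361^16384=82, 361^32768=589, 361^65536=907, 361^131072=559, 361^262144=823, 361^524288=25; 361^958247 = 361^1 * 361^2 * 361^4 * 361^32 * 361^256 * 361^512 * 361^1024 * 361^2048 * 361^4096 * 361^32768 * 361^131072 * 361^262144 * 361^524288 = 712 (mod 1227); answer 712
Part II: U1 = 712; d = -22; a(2) = 1*(18) - 1*(-22) = 40; iterating: a(2)=40, a(3)=22, a(4)=-18, a(5)=-40, a(6)=-22, a(7)=18, a(8)=40, a(9)=22; answer 22

22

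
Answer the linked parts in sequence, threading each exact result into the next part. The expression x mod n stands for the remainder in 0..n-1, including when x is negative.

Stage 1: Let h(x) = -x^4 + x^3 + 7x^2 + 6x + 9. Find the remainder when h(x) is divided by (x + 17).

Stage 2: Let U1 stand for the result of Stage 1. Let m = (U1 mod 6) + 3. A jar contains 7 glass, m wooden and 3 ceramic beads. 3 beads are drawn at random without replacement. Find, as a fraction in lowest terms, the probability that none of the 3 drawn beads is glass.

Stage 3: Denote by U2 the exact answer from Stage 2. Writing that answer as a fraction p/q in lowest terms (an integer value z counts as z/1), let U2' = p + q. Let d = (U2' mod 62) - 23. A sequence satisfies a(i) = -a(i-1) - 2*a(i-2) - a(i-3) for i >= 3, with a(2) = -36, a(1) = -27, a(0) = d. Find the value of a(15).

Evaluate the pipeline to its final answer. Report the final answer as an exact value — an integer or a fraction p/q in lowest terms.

Stage 1: remainder = value at the root: -1*(-17)^4 + 1*(-17)^3 + 7*(-17)^2 + 6*(-17)^1 + 9 = (-83521) + (-4913) + (2023) + (-102) + (9) = -86504; answer -86504
Stage 2: U1 = -86504; m = 7; total draws C(17,3) = 680; favorable C(10,3) = 120; P = 3/17; answer 3/17
Stage 3: U2 = 3/17; threaded value p + q = 20; d = -3; a(3) = -1*(-36) - 2*(-27) - 1*(-3) = 93; iterating: a(3)=93, a(4)=6, a(5)=-156, a(6)=51, a(7)=255, a(8)=-201, a(9)=-360, a(10)=507, a(11)=414, a(12)=-1068, a(13)=-267, a(14)=1989, a(15)=-387; answer -387

-387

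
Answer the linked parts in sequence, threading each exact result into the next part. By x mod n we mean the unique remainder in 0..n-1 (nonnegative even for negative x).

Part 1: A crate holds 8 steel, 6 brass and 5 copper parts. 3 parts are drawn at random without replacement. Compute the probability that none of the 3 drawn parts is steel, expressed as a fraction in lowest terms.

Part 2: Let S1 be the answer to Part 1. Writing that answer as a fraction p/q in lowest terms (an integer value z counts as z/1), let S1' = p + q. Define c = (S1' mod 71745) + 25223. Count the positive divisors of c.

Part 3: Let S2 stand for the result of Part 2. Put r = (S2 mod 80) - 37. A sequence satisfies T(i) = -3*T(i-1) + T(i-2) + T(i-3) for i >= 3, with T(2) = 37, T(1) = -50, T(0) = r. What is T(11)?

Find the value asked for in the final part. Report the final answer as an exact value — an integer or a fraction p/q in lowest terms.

-2070800

Part 1: total draws C(19,3) = 969; favorable C(11,3) = 165; P = 55/323; answer 55/323
Part 2: S1 = 55/323; threaded value p + q = 378; c = 25601; 25601 is prime, so its only divisors are 1 and 25601; count = 2; answer 2
Part 3: S2 = 2; r = -35; T(3) = -3*(37) + 1*(-50) + 1*(-35) = -196; iterating: T(3)=-196, T(4)=575, T(5)=-1884, T(6)=6031, T(7)=-19402, T(8)=62353, T(9)=-200430, T(10)=644241, T(11)=-2070800; answer -2070800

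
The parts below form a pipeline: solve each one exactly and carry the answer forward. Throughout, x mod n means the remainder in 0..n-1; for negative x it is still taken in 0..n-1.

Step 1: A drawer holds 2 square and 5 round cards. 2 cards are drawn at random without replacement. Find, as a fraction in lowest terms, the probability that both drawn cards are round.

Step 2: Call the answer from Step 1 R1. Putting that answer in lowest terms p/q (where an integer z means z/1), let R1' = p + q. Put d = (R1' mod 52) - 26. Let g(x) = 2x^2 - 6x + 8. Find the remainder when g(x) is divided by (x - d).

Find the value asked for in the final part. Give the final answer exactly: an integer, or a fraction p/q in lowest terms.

28

Step 1: total draws C(7,2) = 21; favorable C(5,2) = 10; P = 10/21; answer 10/21
Step 2: R1 = 10/21; threaded value p + q = 31; d = 5; remainder = value at the root: 2*(5)^2 - 6*(5)^1 + 8 = (50) + (-30) + (8) = 28; answer 28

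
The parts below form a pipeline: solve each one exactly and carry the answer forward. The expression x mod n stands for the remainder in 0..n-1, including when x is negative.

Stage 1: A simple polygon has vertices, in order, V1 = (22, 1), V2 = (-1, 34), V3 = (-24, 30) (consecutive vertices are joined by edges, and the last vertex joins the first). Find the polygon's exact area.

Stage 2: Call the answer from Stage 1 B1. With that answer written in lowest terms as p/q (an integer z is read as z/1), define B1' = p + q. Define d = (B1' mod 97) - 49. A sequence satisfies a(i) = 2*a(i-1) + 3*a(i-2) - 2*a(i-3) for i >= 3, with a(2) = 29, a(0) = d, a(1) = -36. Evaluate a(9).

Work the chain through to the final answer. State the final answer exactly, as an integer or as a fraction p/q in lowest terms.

Stage 1: cross terms: (22*34 - -1*1)=749, (-1*30 - -24*34)=786, (-24*1 - 22*30)=-684; twice the area = |851| = 851; area = 851/2; answer 851/2
Stage 2: B1 = 851/2; threaded value p + q = 853; d = 28; a(3) = 2*(29) + 3*(-36) - 2*(28) = -106; iterating: a(3)=-106, a(4)=-53, a(5)=-482, a(6)=-911, a(7)=-3162, a(8)=-8093, a(9)=-23850; answer -23850

-23850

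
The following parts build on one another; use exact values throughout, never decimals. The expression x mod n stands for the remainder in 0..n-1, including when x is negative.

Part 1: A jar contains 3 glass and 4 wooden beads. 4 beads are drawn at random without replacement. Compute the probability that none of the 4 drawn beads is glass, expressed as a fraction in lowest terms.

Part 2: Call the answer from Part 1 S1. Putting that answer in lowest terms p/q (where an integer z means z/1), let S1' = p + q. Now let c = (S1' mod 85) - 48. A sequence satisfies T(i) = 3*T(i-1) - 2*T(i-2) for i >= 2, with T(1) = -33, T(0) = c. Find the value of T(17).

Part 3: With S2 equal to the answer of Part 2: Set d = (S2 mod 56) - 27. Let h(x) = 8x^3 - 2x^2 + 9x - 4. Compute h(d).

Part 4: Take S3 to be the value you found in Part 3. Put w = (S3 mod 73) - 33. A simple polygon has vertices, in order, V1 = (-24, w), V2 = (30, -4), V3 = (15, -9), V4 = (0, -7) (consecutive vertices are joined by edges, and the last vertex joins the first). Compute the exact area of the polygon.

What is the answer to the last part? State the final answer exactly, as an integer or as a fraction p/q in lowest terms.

987/2

Part 1: total draws C(7,4) = 35; favorable C(4,4) = 1; P = 1/35; answer 1/35
Part 2: S1 = 1/35; threaded value p + q = 36; c = -12; T(2) = 3*(-33) - 2*(-12) = -75; iterating: T(2)=-75, T(3)=-159, T(4)=-327, T(5)=-663, T(6)=-1335, T(7)=-2679, T(8)=-5367, T(9)=-10743, T(10)=-21495, T(11)=-42999, T(12)=-86007, T(13)=-172023, T(14)=-344055, T(15)=-688119, T(16)=-1376247, T(17)=-2752503; answer -2752503
Part 3: S2 = -2752503; d = -18; 8*(-18)^3 - 2*(-18)^2 + 9*(-18)^1 - 4 = (-46656) + (-648) + (-162) + (-4) = -47470; answer -47470
Part 4: S3 = -47470; w = 20; cross terms: (-24*-4 - 30*20)=-504, (30*-9 - 15*-4)=-210, (15*-7 - 0*-9)=-105, (0*20 - -24*-7)=-168; twice the area = |-987| = 987; area = 987/2; answer 987/2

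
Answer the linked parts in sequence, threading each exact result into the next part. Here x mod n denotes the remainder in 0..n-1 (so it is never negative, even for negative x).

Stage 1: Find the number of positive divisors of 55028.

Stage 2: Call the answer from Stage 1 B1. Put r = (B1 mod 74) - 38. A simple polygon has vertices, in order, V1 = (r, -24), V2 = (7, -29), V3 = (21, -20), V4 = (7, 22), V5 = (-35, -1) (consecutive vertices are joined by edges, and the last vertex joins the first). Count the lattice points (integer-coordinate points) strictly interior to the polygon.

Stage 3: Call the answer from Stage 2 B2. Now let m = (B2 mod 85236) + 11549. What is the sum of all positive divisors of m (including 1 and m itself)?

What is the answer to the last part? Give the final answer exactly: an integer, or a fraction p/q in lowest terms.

35100

Stage 1: 55028 = 2^2 * 13757; number of divisors = (2+1) * (1+1) = 6; answer 6
Stage 2: B1 = 6; r = -32; cross terms: (-32*-29 - 7*-24)=1096, (7*-20 - 21*-29)=469, (21*22 - 7*-20)=602, (7*-1 - -35*22)=763, (-35*-24 - -32*-1)=808; twice the area = |3738| = 3738; area = 1869; boundary points = 1 + 1 + 14 + 1 + 1 = 18; strictly interior points = area - boundary/2 + 1 = 1861; answer 1861
Stage 3: B2 = 1861; m = 13410; 13410 = 2 * 3^2 * 5 * 149; sigma = (1 + 2) * (1 + 3 + 9) * (1 + 5) * (1 + 149) = 3 * 13 * 6 * 150 = 35100; answer 35100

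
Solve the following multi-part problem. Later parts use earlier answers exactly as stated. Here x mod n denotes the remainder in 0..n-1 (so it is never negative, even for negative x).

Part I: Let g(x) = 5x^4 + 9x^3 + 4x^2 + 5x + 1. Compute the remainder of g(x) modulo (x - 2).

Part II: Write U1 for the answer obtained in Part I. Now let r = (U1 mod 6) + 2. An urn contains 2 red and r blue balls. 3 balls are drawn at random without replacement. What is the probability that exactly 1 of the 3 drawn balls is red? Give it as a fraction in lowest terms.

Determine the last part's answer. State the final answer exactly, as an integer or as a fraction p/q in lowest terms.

1/2

Part I: remainder = value at the root: 5*(2)^4 + 9*(2)^3 + 4*(2)^2 + 5*(2)^1 + 1 = (80) + (72) + (16) + (10) + (1) = 179; answer 179
Part II: U1 = 179; r = 7; total draws C(9,3) = 84; favorable C(2,1)*C(7,2) = 42; P = 1/2; answer 1/2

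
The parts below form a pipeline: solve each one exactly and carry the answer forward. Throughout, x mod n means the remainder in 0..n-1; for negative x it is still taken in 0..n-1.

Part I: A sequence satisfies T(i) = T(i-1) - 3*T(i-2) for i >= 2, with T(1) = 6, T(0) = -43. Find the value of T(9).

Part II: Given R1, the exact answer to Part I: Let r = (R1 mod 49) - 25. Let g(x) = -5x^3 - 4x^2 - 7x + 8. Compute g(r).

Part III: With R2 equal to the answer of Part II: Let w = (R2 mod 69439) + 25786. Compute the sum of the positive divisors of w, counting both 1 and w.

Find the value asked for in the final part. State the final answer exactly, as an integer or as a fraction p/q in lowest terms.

127712

Part I: T(2) = 1*(6) - 3*(-43) = 135; iterating: T(2)=135, T(3)=117, T(4)=-288, T(5)=-639, T(6)=225, T(7)=2142, T(8)=1467, T(9)=-4959; answer -4959
Part II: R1 = -4959; r = 14; -5*(14)^3 - 4*(14)^2 - 7*(14)^1 + 8 = (-13720) + (-784) + (-98) + (8) = -14594; answer -14594
Part III: R2 = -14594; w = 80631; 80631 = 3^2 * 17^2 * 31; sigma = (1 + 3 + 9) * (1 + 17 + 289) * (1 + 31) = 13 * 307 * 32 = 127712; answer 127712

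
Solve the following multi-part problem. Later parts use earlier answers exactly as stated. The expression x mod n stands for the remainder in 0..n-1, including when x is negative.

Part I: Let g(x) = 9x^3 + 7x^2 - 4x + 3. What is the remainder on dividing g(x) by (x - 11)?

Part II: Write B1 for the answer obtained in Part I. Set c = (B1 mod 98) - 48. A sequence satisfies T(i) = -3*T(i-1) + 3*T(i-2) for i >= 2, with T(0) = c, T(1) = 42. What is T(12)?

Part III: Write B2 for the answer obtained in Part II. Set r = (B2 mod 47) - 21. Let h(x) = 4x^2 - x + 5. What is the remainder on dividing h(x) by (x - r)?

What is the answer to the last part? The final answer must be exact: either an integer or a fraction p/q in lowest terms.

Part I: remainder = value at the root: 9*(11)^3 + 7*(11)^2 - 4*(11)^1 + 3 = (11979) + (847) + (-44) + (3) = 12785; answer 12785
Part II: B1 = 12785; c = -3; T(2) = -3*(42) + 3*(-3) = -135; iterating: T(2)=-135, T(3)=531, T(4)=-1998, T(5)=7587, T(6)=-28755, T(7)=109026, T(8)=-413343, T(9)=1567107, T(10)=-5941350, T(11)=22525371, T(12)=-85400163; answer -85400163
Part III: B2 = -85400163; r = -9; remainder = value at the root: 4*(-9)^2 - 1*(-9)^1 + 5 = (324) + (9) + (5) = 338; answer 338

338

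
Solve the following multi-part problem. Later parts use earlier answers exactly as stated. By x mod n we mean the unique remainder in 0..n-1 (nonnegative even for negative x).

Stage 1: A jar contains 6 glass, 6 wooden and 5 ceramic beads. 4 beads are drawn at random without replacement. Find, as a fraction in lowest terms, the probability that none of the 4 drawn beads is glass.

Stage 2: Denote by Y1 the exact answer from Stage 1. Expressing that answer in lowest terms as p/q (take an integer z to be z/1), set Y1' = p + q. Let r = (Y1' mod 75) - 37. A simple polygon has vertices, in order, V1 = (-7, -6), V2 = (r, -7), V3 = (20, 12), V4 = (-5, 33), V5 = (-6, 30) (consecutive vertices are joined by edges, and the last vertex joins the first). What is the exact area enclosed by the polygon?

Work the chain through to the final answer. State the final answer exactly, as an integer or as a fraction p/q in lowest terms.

1365/2

Stage 1: total draws C(17,4) = 2380; favorable C(11,4) = 330; P = 33/238; answer 33/238
Stage 2: Y1 = 33/238; threaded value p + q = 271; r = 9; cross terms: (-7*-7 - 9*-6)=103, (9*12 - 20*-7)=248, (20*33 - -5*12)=720, (-5*30 - -6*33)=48, (-6*-6 - -7*30)=246; twice the area = |1365| = 1365; area = 1365/2; answer 1365/2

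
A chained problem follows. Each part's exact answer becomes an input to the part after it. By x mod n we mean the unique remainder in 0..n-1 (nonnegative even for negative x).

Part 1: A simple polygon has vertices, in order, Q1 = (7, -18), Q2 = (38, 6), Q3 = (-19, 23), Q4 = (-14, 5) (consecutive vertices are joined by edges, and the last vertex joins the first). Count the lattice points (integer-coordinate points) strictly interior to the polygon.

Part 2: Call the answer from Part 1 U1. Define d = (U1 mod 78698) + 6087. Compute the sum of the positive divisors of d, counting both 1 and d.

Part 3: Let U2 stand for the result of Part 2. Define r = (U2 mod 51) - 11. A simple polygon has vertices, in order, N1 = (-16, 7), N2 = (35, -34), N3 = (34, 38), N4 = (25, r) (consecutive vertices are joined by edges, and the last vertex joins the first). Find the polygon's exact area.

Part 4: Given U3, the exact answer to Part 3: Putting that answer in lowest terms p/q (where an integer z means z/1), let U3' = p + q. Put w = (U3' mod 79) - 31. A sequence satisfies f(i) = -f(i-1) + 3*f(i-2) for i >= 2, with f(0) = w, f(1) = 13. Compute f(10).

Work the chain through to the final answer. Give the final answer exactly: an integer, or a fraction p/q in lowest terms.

Part 1: cross terms: (7*6 - 38*-18)=726, (38*23 - -19*6)=988, (-19*5 - -14*23)=227, (-14*-18 - 7*5)=217; twice the area = |2158| = 2158; area = 1079; boundary points = 1 + 1 + 1 + 1 = 4; strictly interior points = area - boundary/2 + 1 = 1078; answer 1078
Part 2: U1 = 1078; d = 7165; 7165 = 5 * 1433; sigma = (1 + 5) * (1 + 1433) = 6 * 1434 = 8604; answer 8604
Part 3: U2 = 8604; r = 25; cross terms: (-16*-34 - 35*7)=299, (35*38 - 34*-34)=2486, (34*25 - 25*38)=-100, (25*7 - -16*25)=575; twice the area = |3260| = 3260; area = 1630; answer 1630
Part 4: U3 = 1630; threaded value p + q = 1631; w = 20; f(2) = -1*(13) + 3*(20) = 47; iterating: f(2)=47, f(3)=-8, f(4)=149, f(5)=-173, f(6)=620, f(7)=-1139, f(8)=2999, f(9)=-6416, f(10)=15413; answer 15413

15413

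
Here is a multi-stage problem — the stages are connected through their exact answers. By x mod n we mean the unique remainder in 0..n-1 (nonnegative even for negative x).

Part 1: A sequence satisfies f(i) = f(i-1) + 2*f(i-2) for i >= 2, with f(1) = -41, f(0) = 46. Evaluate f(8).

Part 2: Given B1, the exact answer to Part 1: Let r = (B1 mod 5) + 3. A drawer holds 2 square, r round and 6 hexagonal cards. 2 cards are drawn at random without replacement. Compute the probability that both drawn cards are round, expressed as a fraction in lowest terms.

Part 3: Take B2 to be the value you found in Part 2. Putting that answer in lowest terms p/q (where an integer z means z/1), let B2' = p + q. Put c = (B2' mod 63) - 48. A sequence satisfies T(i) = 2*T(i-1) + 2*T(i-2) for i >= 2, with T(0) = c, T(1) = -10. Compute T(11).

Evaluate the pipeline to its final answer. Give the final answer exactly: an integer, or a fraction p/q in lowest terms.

Part 1: f(2) = 1*(-41) + 2*(46) = 51; iterating: f(2)=51, f(3)=-31, f(4)=71, f(5)=9, f(6)=151, f(7)=169, f(8)=471; answer 471
Part 2: B1 = 471; r = 4; total draws C(12,2) = 66; favorable C(4,2) = 6; P = 1/11; answer 1/11
Part 3: B2 = 1/11; threaded value p + q = 12; c = -36; T(2) = 2*(-10) + 2*(-36) = -92; iterating: T(2)=-92, T(3)=-204, T(4)=-592, T(5)=-1592, T(6)=-4368, T(7)=-11920, T(8)=-32576, T(9)=-88992, T(10)=-243136, T(11)=-664256; answer -664256

-664256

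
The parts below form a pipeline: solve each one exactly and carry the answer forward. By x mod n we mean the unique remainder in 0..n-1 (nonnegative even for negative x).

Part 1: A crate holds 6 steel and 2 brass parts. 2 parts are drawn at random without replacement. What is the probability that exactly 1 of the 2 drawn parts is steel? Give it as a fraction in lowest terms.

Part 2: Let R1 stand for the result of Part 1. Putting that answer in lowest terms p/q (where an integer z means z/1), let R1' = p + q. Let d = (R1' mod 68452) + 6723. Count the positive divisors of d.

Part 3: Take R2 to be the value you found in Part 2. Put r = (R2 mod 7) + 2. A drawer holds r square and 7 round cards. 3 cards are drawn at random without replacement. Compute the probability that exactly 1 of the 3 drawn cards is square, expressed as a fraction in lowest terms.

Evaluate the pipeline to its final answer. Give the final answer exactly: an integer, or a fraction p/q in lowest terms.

28/55

Part 1: total draws C(8,2) = 28; favorable C(6,1)*C(2,1) = 12; P = 3/7; answer 3/7
Part 2: R1 = 3/7; threaded value p + q = 10; d = 6733; 6733 is prime, so its only divisors are 1 and 6733; count = 2; answer 2
Part 3: R2 = 2; r = 4; total draws C(11,3) = 165; favorable C(4,1)*C(7,2) = 84; P = 28/55; answer 28/55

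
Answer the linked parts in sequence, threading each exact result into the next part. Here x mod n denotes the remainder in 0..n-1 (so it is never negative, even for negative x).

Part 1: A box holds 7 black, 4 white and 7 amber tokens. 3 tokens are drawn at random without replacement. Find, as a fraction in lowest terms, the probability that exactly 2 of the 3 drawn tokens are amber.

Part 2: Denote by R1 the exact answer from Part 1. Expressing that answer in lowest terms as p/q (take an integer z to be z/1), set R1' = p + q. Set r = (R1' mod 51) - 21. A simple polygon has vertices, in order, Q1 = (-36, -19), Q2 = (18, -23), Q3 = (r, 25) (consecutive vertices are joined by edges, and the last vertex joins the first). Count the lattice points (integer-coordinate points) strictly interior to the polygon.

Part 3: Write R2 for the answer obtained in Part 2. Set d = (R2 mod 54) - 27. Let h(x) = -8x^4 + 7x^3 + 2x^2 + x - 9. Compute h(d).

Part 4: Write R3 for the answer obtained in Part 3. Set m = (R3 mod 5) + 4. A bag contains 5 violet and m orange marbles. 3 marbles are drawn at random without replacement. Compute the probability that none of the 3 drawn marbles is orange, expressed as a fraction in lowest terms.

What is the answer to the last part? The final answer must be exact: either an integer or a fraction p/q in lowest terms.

1/22

Part 1: total draws C(18,3) = 816; favorable C(7,2)*C(11,1) = 231; P = 77/272; answer 77/272
Part 2: R1 = 77/272; threaded value p + q = 349; r = 22; cross terms: (-36*-23 - 18*-19)=1170, (18*25 - 22*-23)=956, (22*-19 - -36*25)=482; twice the area = |2608| = 2608; area = 1304; boundary points = 2 + 4 + 2 = 8; strictly interior points = area - boundary/2 + 1 = 1301; answer 1301
Part 3: R2 = 1301; d = -22; -8*(-22)^4 + 7*(-22)^3 + 2*(-22)^2 + 1*(-22)^1 - 9 = (-1874048) + (-74536) + (968) + (-22) + (-9) = -1947647; answer -1947647
Part 4: R3 = -1947647; m = 7; total draws C(12,3) = 220; favorable C(5,3) = 10; P = 1/22; answer 1/22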